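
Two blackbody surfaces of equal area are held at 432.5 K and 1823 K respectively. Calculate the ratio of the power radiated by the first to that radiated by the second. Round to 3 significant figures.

With equal areas, P₁/P₂ = (T₁/T₂)⁴ = (432.5/1823)⁴ = 3.17×10⁻³.

P₁/P₂ ≈ 3.17×10⁻³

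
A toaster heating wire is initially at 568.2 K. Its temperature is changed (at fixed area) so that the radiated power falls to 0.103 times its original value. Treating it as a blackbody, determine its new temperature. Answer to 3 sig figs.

T₂ ≈ 322 K

P ∝ T⁴, so T₂/T₁ = (P₂/P₁)^(1/4) = (0.103)^(1/4) = 0.566512.
T₂ = 568.2 × 0.566512 = 322 K.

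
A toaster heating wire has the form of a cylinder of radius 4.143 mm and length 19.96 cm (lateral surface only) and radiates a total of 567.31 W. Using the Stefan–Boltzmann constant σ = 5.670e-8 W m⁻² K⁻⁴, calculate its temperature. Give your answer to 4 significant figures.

T ≈ 1178 K

Lateral area A = 2πrL = 2π×4.143×10⁻³×0.1996 = 5.19583×10⁻³ m².
P = σAT⁴ ⇒ T = (P/(σA))^(1/4) = (567.31/(5.670×10⁻⁸×5.19583×10⁻³))^(1/4) = 1178 K.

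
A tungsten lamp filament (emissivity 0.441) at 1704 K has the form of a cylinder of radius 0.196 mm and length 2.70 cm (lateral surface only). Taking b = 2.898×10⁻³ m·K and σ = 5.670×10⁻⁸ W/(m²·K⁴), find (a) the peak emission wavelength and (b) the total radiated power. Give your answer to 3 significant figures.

λ_max ≈ 1.70×10³ nm; P ≈ 7.01 W

(a) λ_max = b/T = 2.898×10⁻³/1704 = 1.701×10⁻⁶ m = 1.70×10³ nm.
Lateral area A = 2πrL = 2π×1.96×10⁻⁴×0.0270 = 3.32506×10⁻⁵ m².
(b) P = εσAT⁴ = 0.441×5.670×10⁻⁸×3.32506×10⁻⁵×(1704)⁴ = 7.01 W.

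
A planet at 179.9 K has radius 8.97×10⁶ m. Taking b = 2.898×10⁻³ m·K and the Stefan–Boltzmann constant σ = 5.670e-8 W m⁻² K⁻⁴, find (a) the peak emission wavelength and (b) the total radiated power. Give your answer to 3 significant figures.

λ_max ≈ 16.1 μm; P ≈ 6.00×10¹⁶ W

(a) λ_max = b/T = 2.898×10⁻³/179.9 = 1.611×10⁻⁵ m = 16.1 μm.
Surface area A = 4πR² = 4π(8.97×10⁶ m)² = 1.01110×10¹⁵ m².
(b) P = σAT⁴ = 5.670×10⁻⁸×1.01110×10¹⁵×(179.9)⁴ = 6.00×10¹⁶ W.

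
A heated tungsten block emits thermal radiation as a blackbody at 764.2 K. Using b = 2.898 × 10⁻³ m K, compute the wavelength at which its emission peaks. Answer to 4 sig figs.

λ_max ≈ 3.792 μm

Wien's displacement law: λ_max = b/T = (2.898×10⁻³ m·K)/(764.2 K) = 3.7922×10⁻⁶ m.
That is 3.792 μm, in the infrared range.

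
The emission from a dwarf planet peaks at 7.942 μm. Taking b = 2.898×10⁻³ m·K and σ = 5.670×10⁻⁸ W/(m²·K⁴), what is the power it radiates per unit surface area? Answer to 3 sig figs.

I ≈ 1.01×10³ W/m²

Wien's law: T = b/λ_max = 2.898×10⁻³/7.942×10⁻⁶ = 364.895 K.
Then I = σT⁴ = 5.670×10⁻⁸×(364.895)⁴ = 1.01×10³ W/m².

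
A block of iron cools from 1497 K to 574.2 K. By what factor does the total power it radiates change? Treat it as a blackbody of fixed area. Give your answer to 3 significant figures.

P₂/P₁ ≈ 0.0216

P ∝ T⁴, so P₂/P₁ = (T₂/T₁)⁴ = (574.2/1497)⁴ = (0.383567)⁴ = 0.0216.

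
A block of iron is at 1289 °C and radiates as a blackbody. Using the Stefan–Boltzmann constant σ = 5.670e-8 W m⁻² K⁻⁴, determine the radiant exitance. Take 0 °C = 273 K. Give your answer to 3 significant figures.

I ≈ 3.38×10⁵ W/m²

T = 1289 °C + 273 = 1562 K.
Stefan–Boltzmann: I = σT⁴ = 5.670×10⁻⁸ × (1562)⁴ = 3.38×10⁵ W/m².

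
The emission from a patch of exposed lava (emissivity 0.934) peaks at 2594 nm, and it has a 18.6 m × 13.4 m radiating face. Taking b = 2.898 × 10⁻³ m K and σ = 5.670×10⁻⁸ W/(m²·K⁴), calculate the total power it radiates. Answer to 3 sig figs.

Wien's law: T = b/λ_max = 2.898×10⁻³/2.594×10⁻⁶ = 1117.19 K.
Area A = 18.6 × 13.4 = 249.24 m².
Then P = εσAT⁴ = 0.934×5.670×10⁻⁸×249.24×(1117.19)⁴ = 2.06×10⁷ W.

P ≈ 2.06×10⁷ W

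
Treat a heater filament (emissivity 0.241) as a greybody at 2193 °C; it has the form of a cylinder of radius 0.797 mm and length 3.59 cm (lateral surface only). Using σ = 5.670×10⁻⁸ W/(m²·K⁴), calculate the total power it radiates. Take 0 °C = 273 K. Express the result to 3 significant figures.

P ≈ 90.8 W

T = 2193 °C + 273 = 2466 K.
Lateral area A = 2πrL = 2π×7.97×10⁻⁴×0.0359 = 1.79776×10⁻⁴ m².
P = εσAT⁴ = 0.241 × 5.670×10⁻⁸ × 1.79776×10⁻⁴ × (2466)⁴ = 90.8 W.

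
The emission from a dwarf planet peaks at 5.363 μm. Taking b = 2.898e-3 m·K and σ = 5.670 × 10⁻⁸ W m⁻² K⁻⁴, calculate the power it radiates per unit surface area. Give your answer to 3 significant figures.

Wien's law: T = b/λ_max = 2.898×10⁻³/5.363×10⁻⁶ = 540.369 K.
Then I = σT⁴ = 5.670×10⁻⁸×(540.369)⁴ = 4.83×10³ W/m².

I ≈ 4.83×10³ W/m²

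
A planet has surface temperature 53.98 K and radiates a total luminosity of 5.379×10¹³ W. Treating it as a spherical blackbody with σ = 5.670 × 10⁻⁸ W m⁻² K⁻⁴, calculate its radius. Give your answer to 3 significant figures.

R ≈ 2.98×10⁶ m

L = 4πR²σT⁴ ⇒ R = √(L/(4πσT⁴)).
σT⁴ = 0.481409 W/m², so R = √(5.379×10¹³/(4π×0.481409)) = 2.98×10⁶ m.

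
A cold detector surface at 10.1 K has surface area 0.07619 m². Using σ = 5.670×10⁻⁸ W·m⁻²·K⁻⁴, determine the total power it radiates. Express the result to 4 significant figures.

Area A = 0.07619 m².
P = σAT⁴ = 5.670×10⁻⁸ × 0.07619 × (10.1)⁴ = 4.495×10⁻⁵ W.

P ≈ 4.495×10⁻⁵ W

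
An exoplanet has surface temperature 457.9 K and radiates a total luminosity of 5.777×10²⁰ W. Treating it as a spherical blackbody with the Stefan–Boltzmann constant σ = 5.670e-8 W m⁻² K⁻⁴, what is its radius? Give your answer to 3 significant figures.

L = 4πR²σT⁴ ⇒ R = √(L/(4πσT⁴)).
σT⁴ = 2492.67 W/m², so R = √(5.777×10²⁰/(4π×2492.67)) = 1.36×10⁸ m.

R ≈ 1.36×10⁸ m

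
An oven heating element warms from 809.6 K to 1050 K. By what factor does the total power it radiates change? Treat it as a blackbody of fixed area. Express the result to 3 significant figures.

P₂/P₁ ≈ 2.83

P ∝ T⁴, so P₂/P₁ = (T₂/T₁)⁴ = (1050/809.6)⁴ = (1.29694)⁴ = 2.83.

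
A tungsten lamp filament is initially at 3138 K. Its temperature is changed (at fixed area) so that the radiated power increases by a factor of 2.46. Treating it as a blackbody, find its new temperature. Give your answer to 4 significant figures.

P ∝ T⁴, so T₂/T₁ = (P₂/P₁)^(1/4) = (2.46)^(1/4) = 1.25237.
T₂ = 3138 × 1.25237 = 3930 K.

T₂ ≈ 3930 K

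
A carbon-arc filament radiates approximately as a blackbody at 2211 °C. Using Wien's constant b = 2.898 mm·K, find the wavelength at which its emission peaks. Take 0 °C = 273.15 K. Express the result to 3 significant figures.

T = 2211 °C + 273.15 = 2484.15 K.
Wien's displacement law: λ_max = b/T = (2.898×10⁻³ m·K)/(2484.15 K) = 1.167×10⁻⁶ m.
That is 1.17 μm, in the infrared range.

λ_max ≈ 1.17 μm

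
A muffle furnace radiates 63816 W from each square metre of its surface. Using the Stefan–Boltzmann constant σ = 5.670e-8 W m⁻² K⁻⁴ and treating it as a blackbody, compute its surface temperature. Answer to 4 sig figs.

T ≈ 1030 K

I = σT⁴, so T = (I/σ)^(1/4) = (63816/(5.670×10⁻⁸))^(1/4) = 1030 K.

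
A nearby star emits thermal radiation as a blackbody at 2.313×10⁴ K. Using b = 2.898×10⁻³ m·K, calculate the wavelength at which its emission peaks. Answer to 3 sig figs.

Wien's displacement law: λ_max = b/T = (2.898×10⁻³ m·K)/(2.313×10⁴ K) = 1.253×10⁻⁷ m.
That is 125 nm, in the ultraviolet range.

λ_max ≈ 125 nm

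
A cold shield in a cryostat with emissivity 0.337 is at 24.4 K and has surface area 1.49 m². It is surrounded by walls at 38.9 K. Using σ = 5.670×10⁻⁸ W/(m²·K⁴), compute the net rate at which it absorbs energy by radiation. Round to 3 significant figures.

Net gain ≈ 0.0551 W

Area A = 1.49 m².
Net radiated power P_net = εσA(T⁴ − T₀⁴) = 0.337×5.670×10⁻⁸×1.49×(24.4⁴ − 38.9⁴).
T⁴ − T₀⁴ = 3.54454×10⁵ − 2.28980×10⁶ = -1.93535×10⁶ K⁴, so P_net = -0.0551 W — negative, meaning a net gain of 0.0551 W.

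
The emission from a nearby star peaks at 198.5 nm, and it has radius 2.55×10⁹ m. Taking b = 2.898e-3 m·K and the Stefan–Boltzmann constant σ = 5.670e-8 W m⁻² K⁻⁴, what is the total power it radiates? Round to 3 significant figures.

P ≈ 2.10×10²⁹ W

Wien's law: T = b/λ_max = 2.898×10⁻³/1.985×10⁻⁷ = 14599.5 K.
Surface area A = 4πR² = 4π(2.55×10⁹ m)² = 8.17128×10¹⁹ m².
Then P = σAT⁴ = 5.670×10⁻⁸×8.17128×10¹⁹×(14599.5)⁴ = 2.10×10²⁹ W.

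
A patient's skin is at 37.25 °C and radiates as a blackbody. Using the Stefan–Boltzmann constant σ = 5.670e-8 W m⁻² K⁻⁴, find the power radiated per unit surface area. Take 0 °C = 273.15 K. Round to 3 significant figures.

T = 37.25 °C + 273.15 = 310.40 K.
Stefan–Boltzmann: I = σT⁴ = 5.670×10⁻⁸ × (310.40)⁴ = 526 W/m².

I ≈ 526 W/m²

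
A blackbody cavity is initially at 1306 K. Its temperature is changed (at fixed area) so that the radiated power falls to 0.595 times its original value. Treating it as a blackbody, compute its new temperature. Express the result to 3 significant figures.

T₂ ≈ 1.15×10³ K

P ∝ T⁴, so T₂/T₁ = (P₂/P₁)^(1/4) = (0.595)^(1/4) = 0.878272.
T₂ = 1306 × 0.878272 = 1.15×10³ K.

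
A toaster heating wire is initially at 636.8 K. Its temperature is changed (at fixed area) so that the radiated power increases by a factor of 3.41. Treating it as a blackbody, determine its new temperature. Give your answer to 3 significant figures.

T₂ ≈ 865 K

P ∝ T⁴, so T₂/T₁ = (P₂/P₁)^(1/4) = (3.41)^(1/4) = 1.35890.
T₂ = 636.8 × 1.35890 = 865 K.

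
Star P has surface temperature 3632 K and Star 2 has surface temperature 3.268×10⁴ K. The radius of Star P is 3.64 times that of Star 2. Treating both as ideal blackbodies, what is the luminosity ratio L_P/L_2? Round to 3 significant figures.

L_P/L_2 ≈ 2.02×10⁻³

L ∝ R²T⁴, so L_P/L_2 = (R_P/R_2)²(T_P/T_2)⁴ = (3.64)² × (3632/3.268×10⁴)⁴ = 13.2496 × 1.52565×10⁻⁴ = 2.02×10⁻³.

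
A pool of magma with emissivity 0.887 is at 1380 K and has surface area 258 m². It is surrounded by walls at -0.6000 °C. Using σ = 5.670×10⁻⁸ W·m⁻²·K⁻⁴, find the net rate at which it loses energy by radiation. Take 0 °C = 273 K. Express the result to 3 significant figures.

Surroundings: T = -0.6000 °C + 273 = 272.4000 K.
Area A = 258 m².
Net radiated power P_net = εσA(T⁴ − T₀⁴) = 0.887×5.670×10⁻⁸×258×(1380⁴ − 272.4000⁴).
T⁴ − T₀⁴ = 3.62674×10¹² − 5.50590×10⁹ = 3.62123×10¹² K⁴, so P_net = 4.70×10⁷ W.

Net loss ≈ 4.70×10⁷ W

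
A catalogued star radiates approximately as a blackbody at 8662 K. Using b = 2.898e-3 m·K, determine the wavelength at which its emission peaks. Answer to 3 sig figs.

Wien's displacement law: λ_max = b/T = (2.898×10⁻³ m·K)/(8662 K) = 3.346×10⁻⁷ m.
That is 335 nm, in the ultraviolet range.

λ_max ≈ 335 nm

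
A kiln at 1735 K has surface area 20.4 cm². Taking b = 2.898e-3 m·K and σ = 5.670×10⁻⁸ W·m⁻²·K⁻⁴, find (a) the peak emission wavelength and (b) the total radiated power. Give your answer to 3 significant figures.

λ_max ≈ 1.67×10³ nm; P ≈ 1.05×10³ W

(a) λ_max = b/T = 2.898×10⁻³/1735 = 1.670×10⁻⁶ m = 1.67×10³ nm.
Area A = 20.4 cm² = 2.04×10⁻³ m².
(b) P = σAT⁴ = 5.670×10⁻⁸×2.04×10⁻³×(1735)⁴ = 1.05×10³ W.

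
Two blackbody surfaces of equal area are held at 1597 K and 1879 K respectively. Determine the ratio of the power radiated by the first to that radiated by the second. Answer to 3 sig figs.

With equal areas, P₁/P₂ = (T₁/T₂)⁴ = (1597/1879)⁴ = 0.522.

P₁/P₂ ≈ 0.522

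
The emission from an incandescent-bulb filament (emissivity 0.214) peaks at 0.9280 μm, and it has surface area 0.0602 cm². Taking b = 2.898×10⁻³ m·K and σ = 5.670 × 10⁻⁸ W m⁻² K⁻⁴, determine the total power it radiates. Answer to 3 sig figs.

Wien's law: T = b/λ_max = 2.898×10⁻³/9.280×10⁻⁷ = 3122.84 K.
Area A = 0.0602 cm² = 6.02×10⁻⁶ m².
Then P = εσAT⁴ = 0.214×5.670×10⁻⁸×6.02×10⁻⁶×(3122.84)⁴ = 6.95 W.

P ≈ 6.95 W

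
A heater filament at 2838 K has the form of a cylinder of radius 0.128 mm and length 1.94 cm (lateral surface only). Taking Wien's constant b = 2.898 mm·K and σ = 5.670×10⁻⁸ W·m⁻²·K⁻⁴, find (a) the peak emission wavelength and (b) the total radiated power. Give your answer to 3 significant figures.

(a) λ_max = b/T = 2.898×10⁻³/2838 = 1.021×10⁻⁶ m = 1.02×10³ nm.
Lateral area A = 2πrL = 2π×1.28×10⁻⁴×0.0194 = 1.56024×10⁻⁵ m².
(b) P = σAT⁴ = 5.670×10⁻⁸×1.56024×10⁻⁵×(2838)⁴ = 57.4 W.

λ_max ≈ 1.02×10³ nm; P ≈ 57.4 W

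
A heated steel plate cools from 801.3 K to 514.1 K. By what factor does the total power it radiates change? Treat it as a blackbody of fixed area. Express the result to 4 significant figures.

P₂/P₁ ≈ 0.1694

P ∝ T⁴, so P₂/P₁ = (T₂/T₁)⁴ = (514.1/801.3)⁴ = (0.641582)⁴ = 0.1694.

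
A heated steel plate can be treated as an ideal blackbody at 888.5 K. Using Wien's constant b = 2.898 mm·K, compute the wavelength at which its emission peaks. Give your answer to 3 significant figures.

Wien's displacement law: λ_max = b/T = (2.898×10⁻³ m·K)/(888.5 K) = 3.262×10⁻⁶ m.
That is 3.26 μm, in the infrared range.

λ_max ≈ 3.26 μm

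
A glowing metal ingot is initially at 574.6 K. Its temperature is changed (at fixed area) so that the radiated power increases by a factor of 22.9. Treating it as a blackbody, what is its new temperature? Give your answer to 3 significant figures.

P ∝ T⁴, so T₂/T₁ = (P₂/P₁)^(1/4) = (22.9)^(1/4) = 2.18755.
T₂ = 574.6 × 2.18755 = 1.26×10³ K.

T₂ ≈ 1.26×10³ K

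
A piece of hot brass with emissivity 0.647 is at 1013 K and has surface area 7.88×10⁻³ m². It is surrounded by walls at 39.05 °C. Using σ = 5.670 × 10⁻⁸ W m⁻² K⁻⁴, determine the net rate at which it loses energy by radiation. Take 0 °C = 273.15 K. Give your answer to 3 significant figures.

Net loss ≈ 302 W

Surroundings: T = 39.05 °C + 273.15 = 312.20 K.
Area A = 7.88×10⁻³ m².
Net radiated power P_net = εσA(T⁴ − T₀⁴) = 0.647×5.670×10⁻⁸×7.88×10⁻³×(1013⁴ − 312.20⁴).
T⁴ − T₀⁴ = 1.05302×10¹² − 9.50017×10⁹ = 1.04352×10¹² K⁴, so P_net = 302 W.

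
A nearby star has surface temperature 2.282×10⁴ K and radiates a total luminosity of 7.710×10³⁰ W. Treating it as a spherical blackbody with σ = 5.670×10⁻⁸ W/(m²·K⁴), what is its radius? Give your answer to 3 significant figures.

L = 4πR²σT⁴ ⇒ R = √(L/(4πσT⁴)).
σT⁴ = 1.53761×10¹⁰ W/m², so R = √(7.710×10³⁰/(4π×1.53761×10¹⁰)) = 6.32×10⁹ m.

R ≈ 6.32×10⁹ m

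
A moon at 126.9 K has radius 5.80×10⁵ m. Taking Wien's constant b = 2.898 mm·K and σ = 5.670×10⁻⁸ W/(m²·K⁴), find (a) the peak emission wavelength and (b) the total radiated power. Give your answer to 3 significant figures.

λ_max ≈ 22.8 μm; P ≈ 6.22×10¹³ W

(a) λ_max = b/T = 2.898×10⁻³/126.9 = 2.284×10⁻⁵ m = 22.8 μm.
Surface area A = 4πR² = 4π(5.80×10⁵ m)² = 4.22733×10¹² m².
(b) P = σAT⁴ = 5.670×10⁻⁸×4.22733×10¹²×(126.9)⁴ = 6.22×10¹³ W.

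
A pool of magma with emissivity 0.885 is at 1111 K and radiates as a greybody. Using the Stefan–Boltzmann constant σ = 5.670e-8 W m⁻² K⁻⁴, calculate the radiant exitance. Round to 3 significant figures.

I ≈ 7.65×10⁴ W/m²

Stefan–Boltzmann: I = εσT⁴ = 0.885 × 5.670×10⁻⁸ × (1111)⁴ = 7.65×10⁴ W/m².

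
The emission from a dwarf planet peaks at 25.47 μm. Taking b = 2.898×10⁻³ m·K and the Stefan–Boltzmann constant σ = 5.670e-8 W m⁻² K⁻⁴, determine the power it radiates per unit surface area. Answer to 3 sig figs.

I ≈ 9.50 W/m²

Wien's law: T = b/λ_max = 2.898×10⁻³/2.547×10⁻⁵ = 113.781 K.
Then I = σT⁴ = 5.670×10⁻⁸×(113.781)⁴ = 9.50 W/m².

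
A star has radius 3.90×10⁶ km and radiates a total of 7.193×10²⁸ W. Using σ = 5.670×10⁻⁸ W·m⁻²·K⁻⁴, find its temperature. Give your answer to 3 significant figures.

Surface area A = 4πR² = 4π(3.90×10⁹ m)² = 1.91134×10²⁰ m².
P = σAT⁴ ⇒ T = (P/(σA))^(1/4) = (7.193×10²⁸/(5.670×10⁻⁸×1.91134×10²⁰))^(1/4) = 9.03×10³ K.

T ≈ 9.03×10³ K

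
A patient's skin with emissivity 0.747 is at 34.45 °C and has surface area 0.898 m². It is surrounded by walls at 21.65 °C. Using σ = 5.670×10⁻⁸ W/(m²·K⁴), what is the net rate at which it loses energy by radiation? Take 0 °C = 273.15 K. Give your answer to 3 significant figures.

Net loss ≈ 53.2 W

T = 34.45 °C + 273.15 = 307.60 K.
Surroundings: T = 21.65 °C + 273.15 = 294.80 K.
Area A = 0.898 m².
Net radiated power P_net = εσA(T⁴ − T₀⁴) = 0.747×5.670×10⁻⁸×0.898×(307.60⁴ − 294.80⁴).
T⁴ − T₀⁴ = 8.95252×10⁹ − 7.55283×10⁹ = 1.39969×10⁹ K⁴, so P_net = 53.2 W.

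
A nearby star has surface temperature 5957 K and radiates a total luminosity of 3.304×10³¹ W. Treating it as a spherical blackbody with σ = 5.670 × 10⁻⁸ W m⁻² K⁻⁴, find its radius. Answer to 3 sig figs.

L = 4πR²σT⁴ ⇒ R = √(L/(4πσT⁴)).
σT⁴ = 7.13992×10⁷ W/m², so R = √(3.304×10³¹/(4π×7.13992×10⁷)) = 1.92×10¹¹ m.

R ≈ 1.92×10¹¹ m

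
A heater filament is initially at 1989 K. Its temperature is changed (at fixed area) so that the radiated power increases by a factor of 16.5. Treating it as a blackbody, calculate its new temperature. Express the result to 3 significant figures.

T₂ ≈ 4.01×10³ K

P ∝ T⁴, so T₂/T₁ = (P₂/P₁)^(1/4) = (16.5)^(1/4) = 2.01545.
T₂ = 1989 × 2.01545 = 4.01×10³ K.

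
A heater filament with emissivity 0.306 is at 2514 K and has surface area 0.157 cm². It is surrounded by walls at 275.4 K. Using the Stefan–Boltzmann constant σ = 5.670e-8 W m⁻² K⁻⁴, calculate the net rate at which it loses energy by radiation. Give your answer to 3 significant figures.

Area A = 0.157 cm² = 1.57×10⁻⁵ m².
Net radiated power P_net = εσA(T⁴ − T₀⁴) = 0.306×5.670×10⁻⁸×1.57×10⁻⁵×(2514⁴ − 275.4⁴).
T⁴ − T₀⁴ = 3.99449×10¹³ − 5.75249×10⁹ = 3.99391×10¹³ K⁴, so P_net = 10.9 W.

Net loss ≈ 10.9 W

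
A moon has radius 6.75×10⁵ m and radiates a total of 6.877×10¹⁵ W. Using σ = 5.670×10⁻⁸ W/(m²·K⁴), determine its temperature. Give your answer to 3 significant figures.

T ≈ 382 K

Surface area A = 4πR² = 4π(6.75×10⁵ m)² = 5.72555×10¹² m².
P = σAT⁴ ⇒ T = (P/(σA))^(1/4) = (6.877×10¹⁵/(5.670×10⁻⁸×5.72555×10¹²))^(1/4) = 382 K.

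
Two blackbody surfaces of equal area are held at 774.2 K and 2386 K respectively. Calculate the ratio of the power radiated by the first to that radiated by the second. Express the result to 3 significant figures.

P₁/P₂ ≈ 0.0111

With equal areas, P₁/P₂ = (T₁/T₂)⁴ = (774.2/2386)⁴ = 0.0111.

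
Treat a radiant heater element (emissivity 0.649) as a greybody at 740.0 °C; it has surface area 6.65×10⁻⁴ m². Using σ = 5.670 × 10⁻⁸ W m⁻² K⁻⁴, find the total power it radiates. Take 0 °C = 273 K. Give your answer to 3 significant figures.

P ≈ 25.8 W

T = 740.0 °C + 273 = 1013.0 K.
Area A = 6.65×10⁻⁴ m².
P = εσAT⁴ = 0.649 × 5.670×10⁻⁸ × 6.65×10⁻⁴ × (1013.0)⁴ = 25.8 W.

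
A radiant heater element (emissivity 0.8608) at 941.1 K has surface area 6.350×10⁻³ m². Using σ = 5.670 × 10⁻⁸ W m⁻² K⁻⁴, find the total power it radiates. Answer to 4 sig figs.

P ≈ 243.1 W

Area A = 6.350×10⁻³ m².
P = εσAT⁴ = 0.8608 × 5.670×10⁻⁸ × 6.350×10⁻³ × (941.1)⁴ = 243.1 W.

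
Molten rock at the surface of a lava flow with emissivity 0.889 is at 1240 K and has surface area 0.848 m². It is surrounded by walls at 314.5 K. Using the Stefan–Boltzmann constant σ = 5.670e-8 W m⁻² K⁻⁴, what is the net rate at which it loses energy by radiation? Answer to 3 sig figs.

Area A = 0.848 m².
Net radiated power P_net = εσA(T⁴ − T₀⁴) = 0.889×5.670×10⁻⁸×0.848×(1240⁴ − 314.5⁴).
T⁴ − T₀⁴ = 2.36421×10¹² − 9.78324×10⁹ = 2.35443×10¹² K⁴, so P_net = 1.01×10⁵ W.

Net loss ≈ 1.01×10⁵ W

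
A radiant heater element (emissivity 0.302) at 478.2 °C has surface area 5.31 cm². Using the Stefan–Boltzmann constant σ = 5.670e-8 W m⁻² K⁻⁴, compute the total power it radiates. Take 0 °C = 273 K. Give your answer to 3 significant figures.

T = 478.2 °C + 273 = 751.2 K.
Area A = 5.31 cm² = 5.31×10⁻⁴ m².
P = εσAT⁴ = 0.302 × 5.670×10⁻⁸ × 5.31×10⁻⁴ × (751.2)⁴ = 2.90 W.

P ≈ 2.90 W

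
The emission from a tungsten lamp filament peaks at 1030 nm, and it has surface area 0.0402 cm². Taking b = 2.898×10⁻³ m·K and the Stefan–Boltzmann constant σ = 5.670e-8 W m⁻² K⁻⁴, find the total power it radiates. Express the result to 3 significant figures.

P ≈ 14.3 W

Wien's law: T = b/λ_max = 2.898×10⁻³/1.030×10⁻⁶ = 2813.59 K.
Area A = 0.0402 cm² = 4.02×10⁻⁶ m².
Then P = σAT⁴ = 5.670×10⁻⁸×4.02×10⁻⁶×(2813.59)⁴ = 14.3 W.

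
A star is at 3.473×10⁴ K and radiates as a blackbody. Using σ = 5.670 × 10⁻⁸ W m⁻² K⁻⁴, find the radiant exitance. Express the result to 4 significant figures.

I ≈ 8.249×10¹⁰ W/m²

Stefan–Boltzmann: I = σT⁴ = 5.670×10⁻⁸ × (3.473×10⁴)⁴ = 8.249×10¹⁰ W/m².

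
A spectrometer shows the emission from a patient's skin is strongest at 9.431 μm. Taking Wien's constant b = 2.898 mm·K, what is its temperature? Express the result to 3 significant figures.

Wien's law gives T = b/λ_max = (2.898×10⁻³ m·K)/(9.431×10⁻⁶ m) = 307 K.

T ≈ 307 K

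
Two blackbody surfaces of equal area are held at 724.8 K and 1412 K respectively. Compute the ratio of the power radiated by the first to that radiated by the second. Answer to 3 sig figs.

P₁/P₂ ≈ 0.0694

With equal areas, P₁/P₂ = (T₁/T₂)⁴ = (724.8/1412)⁴ = 0.0694.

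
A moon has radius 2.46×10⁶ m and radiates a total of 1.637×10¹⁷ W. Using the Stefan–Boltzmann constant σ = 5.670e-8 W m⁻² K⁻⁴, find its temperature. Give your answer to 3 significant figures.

T ≈ 441 K

Surface area A = 4πR² = 4π(2.46×10⁶ m)² = 7.60466×10¹³ m².
P = σAT⁴ ⇒ T = (P/(σA))^(1/4) = (1.637×10¹⁷/(5.670×10⁻⁸×7.60466×10¹³))^(1/4) = 441 K.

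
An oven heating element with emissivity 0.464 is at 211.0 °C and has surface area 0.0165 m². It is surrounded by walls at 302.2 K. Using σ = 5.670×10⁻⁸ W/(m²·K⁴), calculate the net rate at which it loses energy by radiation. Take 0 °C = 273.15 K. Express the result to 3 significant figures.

Net loss ≈ 20.2 W

T = 211.0 °C + 273.15 = 484.15 K.
Area A = 0.0165 m².
Net radiated power P_net = εσA(T⁴ − T₀⁴) = 0.464×5.670×10⁻⁸×0.0165×(484.15⁴ − 302.2⁴).
T⁴ − T₀⁴ = 5.49439×10¹⁰ − 8.34023×10⁹ = 4.66037×10¹⁰ K⁴, so P_net = 20.2 W.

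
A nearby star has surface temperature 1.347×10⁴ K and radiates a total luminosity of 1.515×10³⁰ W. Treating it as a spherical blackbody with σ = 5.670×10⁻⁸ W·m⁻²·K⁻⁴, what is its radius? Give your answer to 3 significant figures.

R ≈ 8.04×10⁹ m

L = 4πR²σT⁴ ⇒ R = √(L/(4πσT⁴)).
σT⁴ = 1.86661×10⁹ W/m², so R = √(1.515×10³⁰/(4π×1.86661×10⁹)) = 8.04×10⁹ m.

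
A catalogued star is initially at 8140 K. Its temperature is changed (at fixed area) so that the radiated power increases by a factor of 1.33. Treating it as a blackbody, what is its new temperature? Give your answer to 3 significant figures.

P ∝ T⁴, so T₂/T₁ = (P₂/P₁)^(1/4) = (1.33)^(1/4) = 1.07390.
T₂ = 8140 × 1.07390 = 8.74×10³ K.

T₂ ≈ 8.74×10³ K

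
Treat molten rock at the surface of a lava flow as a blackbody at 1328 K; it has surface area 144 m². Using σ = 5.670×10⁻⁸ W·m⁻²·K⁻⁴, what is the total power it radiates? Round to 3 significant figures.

Area A = 144 m².
P = σAT⁴ = 5.670×10⁻⁸ × 144 × (1328)⁴ = 2.54×10⁷ W.

P ≈ 2.54×10⁷ W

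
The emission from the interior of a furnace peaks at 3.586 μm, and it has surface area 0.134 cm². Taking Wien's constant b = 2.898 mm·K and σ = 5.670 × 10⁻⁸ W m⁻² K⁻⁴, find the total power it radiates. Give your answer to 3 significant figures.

P ≈ 0.324 W

Wien's law: T = b/λ_max = 2.898×10⁻³/3.586×10⁻⁶ = 808.143 K.
Area A = 0.134 cm² = 1.34×10⁻⁵ m².
Then P = σAT⁴ = 5.670×10⁻⁸×1.34×10⁻⁵×(808.143)⁴ = 0.324 W.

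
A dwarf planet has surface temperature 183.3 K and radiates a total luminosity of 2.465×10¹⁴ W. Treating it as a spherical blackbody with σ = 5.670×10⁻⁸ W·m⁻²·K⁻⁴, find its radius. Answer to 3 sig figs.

R ≈ 5.54×10⁵ m

L = 4πR²σT⁴ ⇒ R = √(L/(4πσT⁴)).
σT⁴ = 64.0078 W/m², so R = √(2.465×10¹⁴/(4π×64.0078)) = 5.54×10⁵ m.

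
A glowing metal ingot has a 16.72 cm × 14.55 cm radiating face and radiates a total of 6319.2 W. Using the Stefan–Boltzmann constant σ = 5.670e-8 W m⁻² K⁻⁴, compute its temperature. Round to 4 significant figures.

Area A = 0.1672 × 0.1455 = 0.0243276 m².
P = σAT⁴ ⇒ T = (P/(σA))^(1/4) = (6319.2/(5.670×10⁻⁸×0.0243276))^(1/4) = 1463 K.

T ≈ 1463 K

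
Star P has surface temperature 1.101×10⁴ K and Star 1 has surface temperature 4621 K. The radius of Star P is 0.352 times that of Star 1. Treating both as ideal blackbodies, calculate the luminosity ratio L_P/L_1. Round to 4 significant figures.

L_P/L_1 ≈ 3.993

L ∝ R²T⁴, so L_P/L_1 = (R_P/R_1)²(T_P/T_1)⁴ = (0.352)² × (1.101×10⁴/4621)⁴ = 0.123904 × 32.2259 = 3.993.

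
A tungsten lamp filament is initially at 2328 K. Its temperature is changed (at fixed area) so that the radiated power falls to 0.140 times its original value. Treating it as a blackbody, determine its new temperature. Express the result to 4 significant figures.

T₂ ≈ 1424 K

P ∝ T⁴, so T₂/T₁ = (P₂/P₁)^(1/4) = (0.140)^(1/4) = 0.611691.
T₂ = 2328 × 0.611691 = 1424 K.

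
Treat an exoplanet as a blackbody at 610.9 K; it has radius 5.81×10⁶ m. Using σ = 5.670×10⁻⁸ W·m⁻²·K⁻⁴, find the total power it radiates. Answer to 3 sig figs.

Surface area A = 4πR² = 4π(5.81×10⁶ m)² = 4.24192×10¹⁴ m².
P = σAT⁴ = 5.670×10⁻⁸ × 4.24192×10¹⁴ × (610.9)⁴ = 3.35×10¹⁸ W.

P ≈ 3.35×10¹⁸ W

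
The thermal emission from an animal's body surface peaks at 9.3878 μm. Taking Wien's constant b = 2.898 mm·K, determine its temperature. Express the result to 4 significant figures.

Wien's law gives T = b/λ_max = (2.898×10⁻³ m·K)/(9.3878×10⁻⁶ m) = 308.7 K.

T ≈ 308.7 K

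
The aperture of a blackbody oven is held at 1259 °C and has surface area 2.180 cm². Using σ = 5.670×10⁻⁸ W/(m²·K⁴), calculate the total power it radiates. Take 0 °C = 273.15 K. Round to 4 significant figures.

T = 1259 °C + 273.15 = 1532.15 K.
Area A = 2.180 cm² = 2.180×10⁻⁴ m².
P = σAT⁴ = 5.670×10⁻⁸ × 2.180×10⁻⁴ × (1532.15)⁴ = 68.12 W.

P ≈ 68.12 W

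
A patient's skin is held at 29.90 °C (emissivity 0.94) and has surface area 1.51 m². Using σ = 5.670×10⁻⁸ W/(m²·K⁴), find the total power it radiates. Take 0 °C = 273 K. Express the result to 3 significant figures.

P ≈ 677 W

T = 29.90 °C + 273 = 302.90 K.
Area A = 1.51 m².
P = εσAT⁴ = 0.94 × 5.670×10⁻⁸ × 1.51 × (302.90)⁴ = 677 W.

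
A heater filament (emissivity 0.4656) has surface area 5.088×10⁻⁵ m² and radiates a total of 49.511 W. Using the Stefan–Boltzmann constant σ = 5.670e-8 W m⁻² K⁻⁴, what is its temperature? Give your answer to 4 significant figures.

T ≈ 2464 K

Area A = 5.088×10⁻⁵ m².
P = εσAT⁴ ⇒ T = (P/(εσA))^(1/4) = (49.511/(0.4656×5.670×10⁻⁸×5.088×10⁻⁵))^(1/4) = 2464 K.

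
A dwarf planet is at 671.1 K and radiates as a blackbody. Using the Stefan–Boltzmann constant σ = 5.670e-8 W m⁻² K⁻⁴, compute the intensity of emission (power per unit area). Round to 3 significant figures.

Stefan–Boltzmann: I = σT⁴ = 5.670×10⁻⁸ × (671.1)⁴ = 1.15×10⁴ W/m².

I ≈ 1.15×10⁴ W/m²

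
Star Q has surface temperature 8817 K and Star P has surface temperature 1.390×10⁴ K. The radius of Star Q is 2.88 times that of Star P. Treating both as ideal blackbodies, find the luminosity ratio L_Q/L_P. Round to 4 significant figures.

L ∝ R²T⁴, so L_Q/L_P = (R_Q/R_P)²(T_Q/T_P)⁴ = (2.88)² × (8817/1.390×10⁴)⁴ = 8.2944 × 0.161892 = 1.343.

L_Q/L_P ≈ 1.343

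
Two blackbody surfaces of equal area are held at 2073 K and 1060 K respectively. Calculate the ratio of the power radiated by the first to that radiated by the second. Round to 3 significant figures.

With equal areas, P₁/P₂ = (T₁/T₂)⁴ = (2073/1060)⁴ = 14.6.

P₁/P₂ ≈ 14.6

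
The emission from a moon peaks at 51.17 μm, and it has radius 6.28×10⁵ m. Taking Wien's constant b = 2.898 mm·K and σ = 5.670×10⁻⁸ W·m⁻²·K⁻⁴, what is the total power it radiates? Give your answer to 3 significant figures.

P ≈ 2.89×10¹² W

Wien's law: T = b/λ_max = 2.898×10⁻³/5.117×10⁻⁵ = 56.6347 K.
Surface area A = 4πR² = 4π(6.28×10⁵ m)² = 4.95598×10¹² m².
Then P = σAT⁴ = 5.670×10⁻⁸×4.95598×10¹²×(56.6347)⁴ = 2.89×10¹² W.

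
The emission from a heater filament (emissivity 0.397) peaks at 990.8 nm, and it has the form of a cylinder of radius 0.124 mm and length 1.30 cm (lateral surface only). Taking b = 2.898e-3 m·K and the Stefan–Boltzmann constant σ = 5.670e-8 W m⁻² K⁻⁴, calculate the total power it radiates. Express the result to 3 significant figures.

P ≈ 16.7 W

Wien's law: T = b/λ_max = 2.898×10⁻³/9.908×10⁻⁷ = 2924.91 K.
Lateral area A = 2πrL = 2π×1.24×10⁻⁴×0.0130 = 1.01285×10⁻⁵ m².
Then P = εσAT⁴ = 0.397×5.670×10⁻⁸×1.01285×10⁻⁵×(2924.91)⁴ = 16.7 W.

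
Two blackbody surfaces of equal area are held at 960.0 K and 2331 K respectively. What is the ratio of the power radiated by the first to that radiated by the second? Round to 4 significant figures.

P₁/P₂ ≈ 0.02877

With equal areas, P₁/P₂ = (T₁/T₂)⁴ = (960.0/2331)⁴ = 0.02877.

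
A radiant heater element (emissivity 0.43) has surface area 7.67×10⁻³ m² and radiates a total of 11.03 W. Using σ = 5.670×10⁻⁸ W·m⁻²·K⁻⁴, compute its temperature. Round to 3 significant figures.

Area A = 7.67×10⁻³ m².
P = εσAT⁴ ⇒ T = (P/(εσA))^(1/4) = (11.03/(0.43×5.670×10⁻⁸×7.67×10⁻³))^(1/4) = 493 K.

T ≈ 493 K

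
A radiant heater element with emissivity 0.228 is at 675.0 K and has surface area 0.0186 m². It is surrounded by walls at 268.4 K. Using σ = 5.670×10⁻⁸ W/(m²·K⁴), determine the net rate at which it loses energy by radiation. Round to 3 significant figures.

Area A = 0.0186 m².
Net radiated power P_net = εσA(T⁴ − T₀⁴) = 0.228×5.670×10⁻⁸×0.0186×(675.0⁴ − 268.4⁴).
T⁴ − T₀⁴ = 2.07594×10¹¹ − 5.18955×10⁹ = 2.02404×10¹¹ K⁴, so P_net = 48.7 W.

Net loss ≈ 48.7 W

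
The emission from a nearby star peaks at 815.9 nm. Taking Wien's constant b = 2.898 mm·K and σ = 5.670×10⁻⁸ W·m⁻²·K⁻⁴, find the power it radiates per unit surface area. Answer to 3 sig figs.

Wien's law: T = b/λ_max = 2.898×10⁻³/8.159×10⁻⁷ = 3551.91 K.
Then I = σT⁴ = 5.670×10⁻⁸×(3551.91)⁴ = 9.02×10⁶ W/m².

I ≈ 9.02×10⁶ W/m²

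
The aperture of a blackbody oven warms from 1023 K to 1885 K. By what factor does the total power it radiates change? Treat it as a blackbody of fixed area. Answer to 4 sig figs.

P₂/P₁ ≈ 11.53

P ∝ T⁴, so P₂/P₁ = (T₂/T₁)⁴ = (1885/1023)⁴ = (1.84262)⁴ = 11.53.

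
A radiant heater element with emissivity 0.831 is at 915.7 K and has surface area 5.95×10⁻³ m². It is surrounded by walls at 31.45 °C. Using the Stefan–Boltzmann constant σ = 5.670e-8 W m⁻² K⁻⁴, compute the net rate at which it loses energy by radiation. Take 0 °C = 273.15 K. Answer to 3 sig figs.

Net loss ≈ 195 W

Surroundings: T = 31.45 °C + 273.15 = 304.60 K.
Area A = 5.95×10⁻³ m².
Net radiated power P_net = εσA(T⁴ − T₀⁴) = 0.831×5.670×10⁻⁸×5.95×10⁻³×(915.7⁴ − 304.60⁴).
T⁴ − T₀⁴ = 7.03093×10¹¹ − 8.60834×10⁹ = 6.94485×10¹¹ K⁴, so P_net = 195 W.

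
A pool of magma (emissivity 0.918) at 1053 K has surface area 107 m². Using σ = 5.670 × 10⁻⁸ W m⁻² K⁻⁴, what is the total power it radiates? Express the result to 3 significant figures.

Area A = 107 m².
P = εσAT⁴ = 0.918 × 5.670×10⁻⁸ × 107 × (1053)⁴ = 6.85×10⁶ W.

P ≈ 6.85×10⁶ W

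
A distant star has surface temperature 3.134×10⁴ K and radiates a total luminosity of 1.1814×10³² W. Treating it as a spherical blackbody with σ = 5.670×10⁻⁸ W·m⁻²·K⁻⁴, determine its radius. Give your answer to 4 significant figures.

R ≈ 1.311×10¹⁰ m

L = 4πR²σT⁴ ⇒ R = √(L/(4πσT⁴)).
σT⁴ = 5.46990×10¹⁰ W/m², so R = √(1.1814×10³²/(4π×5.46990×10¹⁰)) = 1.311×10¹⁰ m.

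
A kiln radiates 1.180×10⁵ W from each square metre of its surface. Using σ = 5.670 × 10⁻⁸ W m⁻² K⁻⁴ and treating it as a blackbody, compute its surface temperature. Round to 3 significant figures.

I = σT⁴, so T = (I/σ)^(1/4) = (1.180×10⁵/(5.670×10⁻⁸))^(1/4) = 1.20×10³ K.

T ≈ 1.20×10³ K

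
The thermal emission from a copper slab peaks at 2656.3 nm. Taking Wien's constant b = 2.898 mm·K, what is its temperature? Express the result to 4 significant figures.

Wien's law gives T = b/λ_max = (2.898×10⁻³ m·K)/(2.6563×10⁻⁶ m) = 1091 K.

T ≈ 1091 K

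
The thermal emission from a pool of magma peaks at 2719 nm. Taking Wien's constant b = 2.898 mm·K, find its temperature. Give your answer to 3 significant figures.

T ≈ 1.07×10³ K

Wien's law gives T = b/λ_max = (2.898×10⁻³ m·K)/(2.719×10⁻⁶ m) = 1.07×10³ K.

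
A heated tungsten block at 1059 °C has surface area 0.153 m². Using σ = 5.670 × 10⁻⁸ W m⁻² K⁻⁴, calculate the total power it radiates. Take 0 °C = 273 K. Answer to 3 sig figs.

P ≈ 2.73×10⁴ W

T = 1059 °C + 273 = 1332 K.
Area A = 0.153 m².
P = σAT⁴ = 5.670×10⁻⁸ × 0.153 × (1332)⁴ = 2.73×10⁴ W.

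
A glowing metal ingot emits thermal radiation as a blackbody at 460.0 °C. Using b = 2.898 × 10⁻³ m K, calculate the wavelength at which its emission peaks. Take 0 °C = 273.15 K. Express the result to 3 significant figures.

λ_max ≈ 3.95 μm

T = 460.0 °C + 273.15 = 733.15 K.
Wien's displacement law: λ_max = b/T = (2.898×10⁻³ m·K)/(733.15 K) = 3.953×10⁻⁶ m.
That is 3.95 μm, in the infrared range.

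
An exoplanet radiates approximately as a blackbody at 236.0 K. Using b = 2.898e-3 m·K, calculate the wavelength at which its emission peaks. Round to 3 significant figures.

Wien's displacement law: λ_max = b/T = (2.898×10⁻³ m·K)/(236.0 K) = 1.228×10⁻⁵ m.
That is 12.3 μm, in the infrared range.

λ_max ≈ 12.3 μm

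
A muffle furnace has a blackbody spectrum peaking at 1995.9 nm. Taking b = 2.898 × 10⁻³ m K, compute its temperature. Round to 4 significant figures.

Wien's law gives T = b/λ_max = (2.898×10⁻³ m·K)/(1.9959×10⁻⁶ m) = 1452 K.

T ≈ 1452 K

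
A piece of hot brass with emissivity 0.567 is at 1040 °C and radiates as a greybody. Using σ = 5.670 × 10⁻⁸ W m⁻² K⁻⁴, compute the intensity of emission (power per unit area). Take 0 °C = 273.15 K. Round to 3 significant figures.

I ≈ 9.56×10⁴ W/m²

T = 1040 °C + 273.15 = 1313.15 K.
Stefan–Boltzmann: I = εσT⁴ = 0.567 × 5.670×10⁻⁸ × (1313.15)⁴ = 9.56×10⁴ W/m².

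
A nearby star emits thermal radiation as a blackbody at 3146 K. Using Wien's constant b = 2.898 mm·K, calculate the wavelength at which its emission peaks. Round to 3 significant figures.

λ_max ≈ 921 nm

Wien's displacement law: λ_max = b/T = (2.898×10⁻³ m·K)/(3146 K) = 9.212×10⁻⁷ m.
That is 921 nm, in the infrared range.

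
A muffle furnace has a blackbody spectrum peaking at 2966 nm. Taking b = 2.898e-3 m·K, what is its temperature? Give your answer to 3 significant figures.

T ≈ 977 K

Wien's law gives T = b/λ_max = (2.898×10⁻³ m·K)/(2.966×10⁻⁶ m) = 977 K.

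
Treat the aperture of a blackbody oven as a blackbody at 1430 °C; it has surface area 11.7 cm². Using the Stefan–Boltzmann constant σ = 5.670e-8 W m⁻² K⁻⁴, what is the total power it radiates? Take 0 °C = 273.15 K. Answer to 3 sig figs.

T = 1430 °C + 273.15 = 1703.15 K.
Area A = 11.7 cm² = 1.17×10⁻³ m².
P = σAT⁴ = 5.670×10⁻⁸ × 1.17×10⁻³ × (1703.15)⁴ = 558 W.

P ≈ 558 W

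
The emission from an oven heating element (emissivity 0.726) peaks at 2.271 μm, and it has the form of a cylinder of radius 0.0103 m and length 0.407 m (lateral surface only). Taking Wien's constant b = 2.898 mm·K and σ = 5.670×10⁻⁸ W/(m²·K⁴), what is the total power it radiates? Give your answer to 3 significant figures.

P ≈ 2.88×10³ W

Wien's law: T = b/λ_max = 2.898×10⁻³/2.271×10⁻⁶ = 1276.09 K.
Lateral area A = 2πrL = 2π×0.0103×0.407 = 0.0263397 m².
Then P = εσAT⁴ = 0.726×5.670×10⁻⁸×0.0263397×(1276.09)⁴ = 2.88×10³ W.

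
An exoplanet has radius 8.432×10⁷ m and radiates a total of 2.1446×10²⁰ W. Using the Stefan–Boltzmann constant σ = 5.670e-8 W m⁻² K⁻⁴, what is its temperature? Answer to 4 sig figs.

Surface area A = 4πR² = 4π(8.432×10⁷ m)² = 8.93452×10¹⁶ m².
P = σAT⁴ ⇒ T = (P/(σA))^(1/4) = (2.1446×10²⁰/(5.670×10⁻⁸×8.93452×10¹⁶))^(1/4) = 453.6 K.

T ≈ 453.6 K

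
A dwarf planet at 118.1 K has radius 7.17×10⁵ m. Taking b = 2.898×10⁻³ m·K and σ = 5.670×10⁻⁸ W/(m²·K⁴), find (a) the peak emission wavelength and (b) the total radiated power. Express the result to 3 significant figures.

(a) λ_max = b/T = 2.898×10⁻³/118.1 = 2.454×10⁻⁵ m = 24.5 μm.
Surface area A = 4πR² = 4π(7.17×10⁵ m)² = 6.46023×10¹² m².
(b) P = σAT⁴ = 5.670×10⁻⁸×6.46023×10¹²×(118.1)⁴ = 7.13×10¹³ W.

λ_max ≈ 24.5 μm; P ≈ 7.13×10¹³ W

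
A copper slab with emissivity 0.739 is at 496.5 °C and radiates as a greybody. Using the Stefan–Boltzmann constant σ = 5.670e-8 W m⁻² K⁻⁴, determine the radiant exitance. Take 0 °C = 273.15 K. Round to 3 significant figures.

I ≈ 1.47×10⁴ W/m²

T = 496.5 °C + 273.15 = 769.65 K.
Stefan–Boltzmann: I = εσT⁴ = 0.739 × 5.670×10⁻⁸ × (769.65)⁴ = 1.47×10⁴ W/m².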